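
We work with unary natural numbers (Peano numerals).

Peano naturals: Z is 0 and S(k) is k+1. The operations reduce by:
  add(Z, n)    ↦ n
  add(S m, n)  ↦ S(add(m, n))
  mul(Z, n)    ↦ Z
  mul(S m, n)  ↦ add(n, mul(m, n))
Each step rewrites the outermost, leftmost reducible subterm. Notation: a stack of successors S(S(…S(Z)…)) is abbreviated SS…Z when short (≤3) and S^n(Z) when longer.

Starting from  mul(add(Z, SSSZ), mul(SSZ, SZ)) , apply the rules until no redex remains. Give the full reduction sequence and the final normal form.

Answer: normal form = S^6(Z)  (in 35 steps)

Working:
  start: mul(add(Z, SSSZ), mul(SSZ, SZ))
  step 1: mul(SSSZ, mul(SSZ, SZ))
  step 2: add(mul(SSZ, SZ), mul(SSZ, mul(SSZ, SZ)))
  step 3: add(add(SZ, mul(SZ, SZ)), mul(SSZ, mul(SSZ, SZ)))
  step 4: add(S(add(Z, mul(SZ, SZ))), mul(SSZ, mul(SSZ, SZ)))
  step 5: S(add(add(Z, mul(SZ, SZ)), mul(SSZ, mul(SSZ, SZ))))
  step 6: S(add(mul(SZ, SZ), mul(SSZ, mul(SSZ, SZ))))
  step 7: S(add(add(SZ, mul(Z, SZ)), mul(SSZ, mul(SSZ, SZ))))
  step 8: S(add(S(add(Z, mul(Z, SZ))), mul(SSZ, mul(SSZ, SZ))))
  step 9: S(S(add(add(Z, mul(Z, SZ)), mul(SSZ, mul(SSZ, SZ)))))
  step 10: S(S(add(mul(Z, SZ), mul(SSZ, mul(SSZ, SZ)))))
  step 11: S(S(add(Z, mul(SSZ, mul(SSZ, SZ)))))
  step 12: S(S(mul(SSZ, mul(SSZ, SZ))))
  step 13: S(S(add(mul(SSZ, SZ), mul(SZ, mul(SSZ, SZ)))))
  step 14: S(S(add(add(SZ, mul(SZ, SZ)), mul(SZ, mul(SSZ, SZ)))))
  step 15: S(S(add(S(add(Z, mul(SZ, SZ))), mul(SZ, mul(SSZ, SZ)))))
  step 16: S(S(S(add(add(Z, mul(SZ, SZ)), mul(SZ, mul(SSZ, SZ))))))
  step 17: S(S(S(add(mul(SZ, SZ), mul(SZ, mul(SSZ, SZ))))))
  step 18: S(S(S(add(add(SZ, mul(Z, SZ)), mul(SZ, mul(SSZ, SZ))))))
  step 19: S(S(S(add(S(add(Z, mul(Z, SZ))), mul(SZ, mul(SSZ, SZ))))))
  step 20: S(S(S(S(add(add(Z, mul(Z, SZ)), mul(SZ, mul(SSZ, SZ)))))))
  step 21: S(S(S(S(add(mul(Z, SZ), mul(SZ, mul(SSZ, SZ)))))))
  step 22: S(S(S(S(add(Z, mul(SZ, mul(SSZ, SZ)))))))
  step 23: S(S(S(S(mul(SZ, mul(SSZ, SZ))))))
  step 24: S(S(S(S(add(mul(SSZ, SZ), mul(Z, mul(SSZ, SZ)))))))
  step 25: S(S(S(S(add(add(SZ, mul(SZ, SZ)), mul(Z, mul(SSZ, SZ)))))))
  step 26: S(S(S(S(add(S(add(Z, mul(SZ, SZ))), mul(Z, mul(SSZ, SZ)))))))
  step 27: S(S(S(S(S(add(add(Z, mul(SZ, SZ)), mul(Z, mul(SSZ, SZ))))))))
  step 28: S(S(S(S(S(add(mul(SZ, SZ), mul(Z, mul(SSZ, SZ))))))))
  step 29: S(S(S(S(S(add(add(SZ, mul(Z, SZ)), mul(Z, mul(SSZ, SZ))))))))
  step 30: S(S(S(S(S(add(S(add(Z, mul(Z, SZ))), mul(Z, mul(SSZ, SZ))))))))
  step 31: S(S(S(S(S(S(add(add(Z, mul(Z, SZ)), mul(Z, mul(SSZ, SZ)))))))))
  step 32: S(S(S(S(S(S(add(mul(Z, SZ), mul(Z, mul(SSZ, SZ)))))))))
  step 33: S(S(S(S(S(S(add(Z, mul(Z, mul(SSZ, SZ)))))))))
  step 34: S(S(S(S(S(S(mul(Z, mul(SSZ, SZ))))))))
  step 35: S^6(Z)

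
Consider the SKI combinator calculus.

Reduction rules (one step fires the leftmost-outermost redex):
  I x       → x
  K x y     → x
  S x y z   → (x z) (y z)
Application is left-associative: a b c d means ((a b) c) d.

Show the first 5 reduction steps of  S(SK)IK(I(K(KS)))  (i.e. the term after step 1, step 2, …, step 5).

Answer: after 5 steps: K(K(KS))

Derivation:
  start: S(SK)IK(I(K(KS)))
  →1  SKK(IK)(I(K(KS)))
  →2  K(IK)(K(IK))(I(K(KS)))
  →3  IK(I(K(KS)))
  →4  K(I(K(KS)))
  →5  K(K(KS))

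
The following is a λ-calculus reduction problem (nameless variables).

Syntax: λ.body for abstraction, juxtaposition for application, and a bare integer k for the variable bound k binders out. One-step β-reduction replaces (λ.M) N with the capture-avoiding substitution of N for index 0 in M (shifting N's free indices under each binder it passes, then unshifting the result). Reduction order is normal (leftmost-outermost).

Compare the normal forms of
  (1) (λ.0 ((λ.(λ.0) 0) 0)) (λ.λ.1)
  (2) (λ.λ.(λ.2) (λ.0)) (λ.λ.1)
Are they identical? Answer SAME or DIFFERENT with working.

Answer: SAME — A ⇓ λ.λ.λ.1, B ⇓ λ.λ.λ.1

Reduction:
Term A:
  start: (λ.0 ((λ.(λ.0) 0) 0)) (λ.λ.1)
  step 1: (λ.λ.1) ((λ.(λ.0) 0) (λ.λ.1))
  step 2: λ.(λ.(λ.0) 0) (λ.λ.1)
  step 3: λ.(λ.0) (λ.λ.1)
  step 4: λ.λ.λ.1

Term B:
  start: (λ.λ.(λ.2) (λ.0)) (λ.λ.1)
  step 1: λ.(λ.λ.λ.1) (λ.0)
  step 2: λ.λ.λ.1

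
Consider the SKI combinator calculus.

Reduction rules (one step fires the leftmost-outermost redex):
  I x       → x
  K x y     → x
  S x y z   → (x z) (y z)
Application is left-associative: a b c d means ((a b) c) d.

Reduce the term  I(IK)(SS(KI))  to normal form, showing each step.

Answer: normal form = K(SS(KI))  (in 2 steps)

Reduction:
  start: I(IK)(SS(KI))
  →1  IK(SS(KI))
  →2  K(SS(KI))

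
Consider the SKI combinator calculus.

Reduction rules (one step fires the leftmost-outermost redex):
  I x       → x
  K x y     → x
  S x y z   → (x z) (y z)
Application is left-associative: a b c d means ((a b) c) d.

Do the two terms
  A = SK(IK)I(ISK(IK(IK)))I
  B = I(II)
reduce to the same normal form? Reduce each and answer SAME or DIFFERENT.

Answer: SAME — A ⇓ I, B ⇓ I

Reduction:
Term A:
  start: SK(IK)I(ISK(IK(IK)))I
  →1  KI(IKI)(ISK(IK(IK)))I
  →2  I(ISK(IK(IK)))I
  →3  ISK(IK(IK))I
  →4  SK(IK(IK))I
  →5  KI(IK(IK)I)
  →6  I

Term B:
  start: I(II)
  →1  II
  →2  I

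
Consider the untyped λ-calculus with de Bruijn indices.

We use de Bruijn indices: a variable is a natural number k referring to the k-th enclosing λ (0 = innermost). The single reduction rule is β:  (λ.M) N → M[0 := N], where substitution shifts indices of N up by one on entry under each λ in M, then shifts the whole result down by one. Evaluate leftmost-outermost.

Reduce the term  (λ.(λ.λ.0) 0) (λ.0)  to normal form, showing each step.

Answer: normal form = λ.0  (in 2 steps)

Derivation:
  start: (λ.(λ.λ.0) 0) (λ.0)
  [1] (λ.λ.0) (λ.0)
  [2] λ.0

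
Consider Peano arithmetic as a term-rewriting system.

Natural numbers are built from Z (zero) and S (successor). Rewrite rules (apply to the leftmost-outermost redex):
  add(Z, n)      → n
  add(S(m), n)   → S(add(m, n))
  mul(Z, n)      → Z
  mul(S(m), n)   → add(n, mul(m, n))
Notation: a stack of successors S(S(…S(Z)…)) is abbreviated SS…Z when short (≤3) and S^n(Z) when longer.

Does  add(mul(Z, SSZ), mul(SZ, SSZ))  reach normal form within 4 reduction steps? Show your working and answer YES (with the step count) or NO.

  start: add(mul(Z, SSZ), mul(SZ, SSZ))
  →1  add(Z, mul(SZ, SSZ))
  →2  mul(SZ, SSZ)
  →3  add(SSZ, mul(Z, SSZ))
  →4  S(add(SZ, mul(Z, SSZ)))

Answer: NO — after 4 steps the term is S(add(SZ, mul(Z, SSZ))), not yet normal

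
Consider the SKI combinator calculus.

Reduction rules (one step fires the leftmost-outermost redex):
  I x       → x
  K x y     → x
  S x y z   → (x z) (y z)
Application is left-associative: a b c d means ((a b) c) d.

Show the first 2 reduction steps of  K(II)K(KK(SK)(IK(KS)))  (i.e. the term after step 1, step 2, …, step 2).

  start: K(II)K(KK(SK)(IK(KS)))
  →1  II(KK(SK)(IK(KS)))
  →2  I(KK(SK)(IK(KS)))

Answer: after 2 steps: I(KK(SK)(IK(KS)))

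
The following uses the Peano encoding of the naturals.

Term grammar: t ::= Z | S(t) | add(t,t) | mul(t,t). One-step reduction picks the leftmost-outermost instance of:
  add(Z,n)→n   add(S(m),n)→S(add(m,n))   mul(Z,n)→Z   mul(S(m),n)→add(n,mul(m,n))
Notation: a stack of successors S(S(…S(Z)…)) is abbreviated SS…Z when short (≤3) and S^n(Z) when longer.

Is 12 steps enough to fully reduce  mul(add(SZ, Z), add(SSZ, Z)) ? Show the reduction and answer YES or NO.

  start: mul(add(SZ, Z), add(SSZ, Z))
  step 1: mul(S(add(Z, Z)), add(SSZ, Z))
  step 2: add(add(SSZ, Z), mul(add(Z, Z), add(SSZ, Z)))
  step 3: add(S(add(SZ, Z)), mul(add(Z, Z), add(SSZ, Z)))
  step 4: S(add(add(SZ, Z), mul(add(Z, Z), add(SSZ, Z))))
  step 5: S(add(S(add(Z, Z)), mul(add(Z, Z), add(SSZ, Z))))
  step 6: S(S(add(add(Z, Z), mul(add(Z, Z), add(SSZ, Z)))))
  step 7: S(S(add(Z, mul(add(Z, Z), add(SSZ, Z)))))
  step 8: S(S(mul(add(Z, Z), add(SSZ, Z))))
  step 9: S(S(mul(Z, add(SSZ, Z))))
  step 10: SSZ

Answer: YES — reaches normal form SSZ in 10 ≤ 12 steps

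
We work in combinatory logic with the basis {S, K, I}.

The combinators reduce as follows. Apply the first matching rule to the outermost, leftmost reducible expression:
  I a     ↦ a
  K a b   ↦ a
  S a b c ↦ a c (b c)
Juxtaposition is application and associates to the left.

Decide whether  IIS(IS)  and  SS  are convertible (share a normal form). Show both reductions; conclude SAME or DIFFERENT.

Term A:
  start: IIS(IS)
  [1] IS(IS)
  [2] S(IS)
  [3] SS

Term B:
  start: SS

Answer: SAME — A ⇓ SS, B ⇓ SS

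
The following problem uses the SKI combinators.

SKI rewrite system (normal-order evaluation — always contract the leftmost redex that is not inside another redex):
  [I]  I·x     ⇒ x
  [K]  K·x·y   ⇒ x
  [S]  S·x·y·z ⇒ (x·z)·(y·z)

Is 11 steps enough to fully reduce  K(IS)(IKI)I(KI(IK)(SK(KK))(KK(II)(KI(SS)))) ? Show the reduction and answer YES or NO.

  start: K(IS)(IKI)I(KI(IK)(SK(KK))(KK(II)(KI(SS))))
  [1] ISI(KI(IK)(SK(KK))(KK(II)(KI(SS))))
  [2] SI(KI(IK)(SK(KK))(KK(II)(KI(SS))))
  [3] SI(I(SK(KK))(KK(II)(KI(SS))))
  [4] SI(SK(KK)(KK(II)(KI(SS))))
  [5] SI(K(KK(II)(KI(SS)))(KK(KK(II)(KI(SS)))))
  [6] SI(KK(II)(KI(SS)))
  [7] SI(K(KI(SS)))
  [8] SI(KI)

Answer: YES — reaches normal form SI(KI) in 8 ≤ 11 steps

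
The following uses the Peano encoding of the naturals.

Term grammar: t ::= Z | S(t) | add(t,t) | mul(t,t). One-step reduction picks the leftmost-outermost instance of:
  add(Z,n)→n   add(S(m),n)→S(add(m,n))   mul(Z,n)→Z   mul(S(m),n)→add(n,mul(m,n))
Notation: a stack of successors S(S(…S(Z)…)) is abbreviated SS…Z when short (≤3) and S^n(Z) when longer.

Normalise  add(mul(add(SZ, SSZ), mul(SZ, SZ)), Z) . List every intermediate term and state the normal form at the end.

Answer: normal form = SSSZ  (in 28 steps)

Derivation:
  start: add(mul(add(SZ, SSZ), mul(SZ, SZ)), Z)
  →1  add(mul(S(add(Z, SSZ)), mul(SZ, SZ)), Z)
  →2  add(add(mul(SZ, SZ), mul(add(Z, SSZ), mul(SZ, SZ))), Z)
  →3  add(add(add(SZ, mul(Z, SZ)), mul(add(Z, SSZ), mul(SZ, SZ))), Z)
  →4  add(add(S(add(Z, mul(Z, SZ))), mul(add(Z, SSZ), mul(SZ, SZ))), Z)
  →5  add(S(add(add(Z, mul(Z, SZ)), mul(add(Z, SSZ), mul(SZ, SZ)))), Z)
  →6  S(add(add(add(Z, mul(Z, SZ)), mul(add(Z, SSZ), mul(SZ, SZ))), Z))
  →7  S(add(add(mul(Z, SZ), mul(add(Z, SSZ), mul(SZ, SZ))), Z))
  →8  S(add(add(Z, mul(add(Z, SSZ), mul(SZ, SZ))), Z))
  →9  S(add(mul(add(Z, SSZ), mul(SZ, SZ)), Z))
  →10  S(add(mul(SSZ, mul(SZ, SZ)), Z))
  →11  S(add(add(mul(SZ, SZ), mul(SZ, mul(SZ, SZ))), Z))
  →12  S(add(add(add(SZ, mul(Z, SZ)), mul(SZ, mul(SZ, SZ))), Z))
  →13  S(add(add(S(add(Z, mul(Z, SZ))), mul(SZ, mul(SZ, SZ))), Z))
  →14  S(add(S(add(add(Z, mul(Z, SZ)), mul(SZ, mul(SZ, SZ)))), Z))
  →15  S(S(add(add(add(Z, mul(Z, SZ)), mul(SZ, mul(SZ, SZ))), Z)))
  →16  S(S(add(add(mul(Z, SZ), mul(SZ, mul(SZ, SZ))), Z)))
  →17  S(S(add(add(Z, mul(SZ, mul(SZ, SZ))), Z)))
  →18  S(S(add(mul(SZ, mul(SZ, SZ)), Z)))
  →19  S(S(add(add(mul(SZ, SZ), mul(Z, mul(SZ, SZ))), Z)))
  →20  S(S(add(add(add(SZ, mul(Z, SZ)), mul(Z, mul(SZ, SZ))), Z)))
  →21  S(S(add(add(S(add(Z, mul(Z, SZ))), mul(Z, mul(SZ, SZ))), Z)))
  →22  S(S(add(S(add(add(Z, mul(Z, SZ)), mul(Z, mul(SZ, SZ)))), Z)))
  →23  S(S(S(add(add(add(Z, mul(Z, SZ)), mul(Z, mul(SZ, SZ))), Z))))
  →24  S(S(S(add(add(mul(Z, SZ), mul(Z, mul(SZ, SZ))), Z))))
  →25  S(S(S(add(add(Z, mul(Z, mul(SZ, SZ))), Z))))
  →26  S(S(S(add(mul(Z, mul(SZ, SZ)), Z))))
  →27  S(S(S(add(Z, Z))))
  →28  SSSZ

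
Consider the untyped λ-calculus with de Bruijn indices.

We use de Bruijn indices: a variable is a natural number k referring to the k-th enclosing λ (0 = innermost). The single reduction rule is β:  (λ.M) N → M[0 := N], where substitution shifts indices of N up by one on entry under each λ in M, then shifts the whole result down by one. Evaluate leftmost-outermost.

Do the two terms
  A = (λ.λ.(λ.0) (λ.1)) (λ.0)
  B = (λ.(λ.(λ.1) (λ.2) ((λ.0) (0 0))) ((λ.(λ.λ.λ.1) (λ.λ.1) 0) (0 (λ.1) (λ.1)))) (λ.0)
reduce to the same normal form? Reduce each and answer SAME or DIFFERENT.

Term A:
  start: (λ.λ.(λ.0) (λ.1)) (λ.0)
  step 1: λ.(λ.0) (λ.1)
  step 2: λ.λ.1

Term B:
  start: (λ.(λ.(λ.1) (λ.2) ((λ.0) (0 0))) ((λ.(λ.λ.λ.1) (λ.λ.1) 0) (0 (λ.1) (λ.1)))) (λ.0)
  step 1: (λ.(λ.1) (λ.λ.0) ((λ.0) (0 0))) ((λ.(λ.λ.λ.1) (λ.λ.1) 0) ((λ.0) (λ.λ.0) (λ.λ.0)))
  step 2: (λ.(λ.(λ.λ.λ.1) (λ.λ.1) 0) ((λ.0) (λ.λ.0) (λ.λ.0))) (λ.λ.0) ((λ.0) ((λ.(λ.λ.λ.1) (λ.λ.1) 0) ((λ.0) (λ.λ.0) (λ.λ.0)) ((λ.(λ.λ.λ.1) (λ.λ.1) 0) ((λ.0) (λ.λ.0) (λ.λ.0)))))
  step 3: (λ.(λ.λ.λ.1) (λ.λ.1) 0) ((λ.0) (λ.λ.0) (λ.λ.0)) ((λ.0) ((λ.(λ.λ.λ.1) (λ.λ.1) 0) ((λ.0) (λ.λ.0) (λ.λ.0)) ((λ.(λ.λ.λ.1) (λ.λ.1) 0) ((λ.0) (λ.λ.0) (λ.λ.0)))))
  step 4: (λ.λ.λ.1) (λ.λ.1) ((λ.0) (λ.λ.0) (λ.λ.0)) ((λ.0) ((λ.(λ.λ.λ.1) (λ.λ.1) 0) ((λ.0) (λ.λ.0) (λ.λ.0)) ((λ.(λ.λ.λ.1) (λ.λ.1) 0) ((λ.0) (λ.λ.0) (λ.λ.0)))))
  step 5: (λ.λ.1) ((λ.0) (λ.λ.0) (λ.λ.0)) ((λ.0) ((λ.(λ.λ.λ.1) (λ.λ.1) 0) ((λ.0) (λ.λ.0) (λ.λ.0)) ((λ.(λ.λ.λ.1) (λ.λ.1) 0) ((λ.0) (λ.λ.0) (λ.λ.0)))))
  step 6: (λ.(λ.0) (λ.λ.0) (λ.λ.0)) ((λ.0) ((λ.(λ.λ.λ.1) (λ.λ.1) 0) ((λ.0) (λ.λ.0) (λ.λ.0)) ((λ.(λ.λ.λ.1) (λ.λ.1) 0) ((λ.0) (λ.λ.0) (λ.λ.0)))))
  step 7: (λ.0) (λ.λ.0) (λ.λ.0)
  step 8: (λ.λ.0) (λ.λ.0)
  step 9: λ.0

Answer: DIFFERENT — A ⇓ λ.λ.1, B ⇓ λ.0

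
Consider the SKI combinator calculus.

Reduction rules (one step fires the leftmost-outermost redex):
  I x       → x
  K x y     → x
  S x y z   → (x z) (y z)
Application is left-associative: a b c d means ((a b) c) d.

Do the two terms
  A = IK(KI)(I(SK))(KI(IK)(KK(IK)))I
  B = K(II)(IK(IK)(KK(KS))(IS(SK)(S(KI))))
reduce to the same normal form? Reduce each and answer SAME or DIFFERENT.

Answer: SAME — A ⇓ I, B ⇓ I

Working:
Term A:
  start: IK(KI)(I(SK))(KI(IK)(KK(IK)))I
  [1] K(KI)(I(SK))(KI(IK)(KK(IK)))I
  [2] KI(KI(IK)(KK(IK)))I
  [3] II
  [4] I

Term B:
  start: K(II)(IK(IK)(KK(KS))(IS(SK)(S(KI))))
  [1] II
  [2] I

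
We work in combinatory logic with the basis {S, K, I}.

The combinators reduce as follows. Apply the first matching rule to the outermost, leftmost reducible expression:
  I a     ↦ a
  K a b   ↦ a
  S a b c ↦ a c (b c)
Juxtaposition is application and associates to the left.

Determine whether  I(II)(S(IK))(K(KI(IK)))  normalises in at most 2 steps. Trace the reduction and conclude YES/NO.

Answer: NO — after 2 steps the term is I(S(IK))(K(KI(IK))), not yet normal

Derivation:
  start: I(II)(S(IK))(K(KI(IK)))
  →1  II(S(IK))(K(KI(IK)))
  →2  I(S(IK))(K(KI(IK)))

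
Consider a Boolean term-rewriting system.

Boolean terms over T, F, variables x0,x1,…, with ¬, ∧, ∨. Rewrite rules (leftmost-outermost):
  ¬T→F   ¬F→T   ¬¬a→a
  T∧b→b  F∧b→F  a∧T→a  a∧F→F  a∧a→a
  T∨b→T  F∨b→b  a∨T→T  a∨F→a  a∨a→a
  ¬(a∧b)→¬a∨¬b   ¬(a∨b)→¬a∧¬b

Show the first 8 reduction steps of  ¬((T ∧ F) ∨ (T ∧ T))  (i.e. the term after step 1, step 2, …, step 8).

  start: ¬((T ∧ F) ∨ (T ∧ T))
  [1] ¬(T ∧ F) ∧ ¬(T ∧ T)
  [2] (¬T ∨ ¬F) ∧ ¬(T ∧ T)
  [3] (F ∨ ¬F) ∧ ¬(T ∧ T)
  [4] ¬F ∧ ¬(T ∧ T)
  [5] T ∧ ¬(T ∧ T)
  [6] ¬(T ∧ T)
  [7] ¬T ∨ ¬T
  [8] ¬T

Answer: after 8 steps: ¬T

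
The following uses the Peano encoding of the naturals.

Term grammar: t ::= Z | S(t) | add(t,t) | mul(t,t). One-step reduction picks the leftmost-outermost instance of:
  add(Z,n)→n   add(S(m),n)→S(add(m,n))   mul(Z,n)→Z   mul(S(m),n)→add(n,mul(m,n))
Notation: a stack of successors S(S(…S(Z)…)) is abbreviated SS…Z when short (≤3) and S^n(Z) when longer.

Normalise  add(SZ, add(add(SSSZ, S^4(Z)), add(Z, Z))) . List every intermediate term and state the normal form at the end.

  start: add(SZ, add(add(SSSZ, S^4(Z)), add(Z, Z)))
  step 1: S(add(Z, add(add(SSSZ, S^4(Z)), add(Z, Z))))
  step 2: S(add(add(SSSZ, S^4(Z)), add(Z, Z)))
  step 3: S(add(S(add(SSZ, S^4(Z))), add(Z, Z)))
  step 4: S(S(add(add(SSZ, S^4(Z)), add(Z, Z))))
  step 5: S(S(add(S(add(SZ, S^4(Z))), add(Z, Z))))
  step 6: S(S(S(add(add(SZ, S^4(Z)), add(Z, Z)))))
  step 7: S(S(S(add(S(add(Z, S^4(Z))), add(Z, Z)))))
  step 8: S(S(S(S(add(add(Z, S^4(Z)), add(Z, Z))))))
  step 9: S(S(S(S(add(S^4(Z), add(Z, Z))))))
  step 10: S(S(S(S(S(add(SSSZ, add(Z, Z)))))))
  step 11: S(S(S(S(S(S(add(SSZ, add(Z, Z))))))))
  step 12: S(S(S(S(S(S(S(add(SZ, add(Z, Z)))))))))
  step 13: S(S(S(S(S(S(S(S(add(Z, add(Z, Z))))))))))
  step 14: S(S(S(S(S(S(S(S(add(Z, Z)))))))))
  step 15: S^8(Z)

Answer: normal form = S^8(Z)  (in 15 steps)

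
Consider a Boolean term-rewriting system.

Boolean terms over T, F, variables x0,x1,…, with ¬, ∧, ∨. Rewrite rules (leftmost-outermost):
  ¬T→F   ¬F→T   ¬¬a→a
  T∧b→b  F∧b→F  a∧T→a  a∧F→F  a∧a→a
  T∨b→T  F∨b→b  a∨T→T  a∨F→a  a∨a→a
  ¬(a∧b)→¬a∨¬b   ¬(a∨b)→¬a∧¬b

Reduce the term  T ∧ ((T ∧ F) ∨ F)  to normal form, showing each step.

  start: T ∧ ((T ∧ F) ∨ F)
  →1  (T ∧ F) ∨ F
  →2  T ∧ F
  →3  F

Answer: normal form = F  (in 3 steps)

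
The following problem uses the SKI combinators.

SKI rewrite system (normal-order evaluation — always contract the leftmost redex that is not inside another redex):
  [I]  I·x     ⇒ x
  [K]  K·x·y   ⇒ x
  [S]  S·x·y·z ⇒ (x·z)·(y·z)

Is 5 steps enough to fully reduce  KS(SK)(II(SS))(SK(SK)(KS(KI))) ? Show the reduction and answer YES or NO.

  start: KS(SK)(II(SS))(SK(SK)(KS(KI)))
  step 1: S(II(SS))(SK(SK)(KS(KI)))
  step 2: S(I(SS))(SK(SK)(KS(KI)))
  step 3: S(SS)(SK(SK)(KS(KI)))
  step 4: S(SS)(K(KS(KI))(SK(KS(KI))))
  step 5: S(SS)(KS(KI))

Answer: NO — after 5 steps the term is S(SS)(KS(KI)), not yet normal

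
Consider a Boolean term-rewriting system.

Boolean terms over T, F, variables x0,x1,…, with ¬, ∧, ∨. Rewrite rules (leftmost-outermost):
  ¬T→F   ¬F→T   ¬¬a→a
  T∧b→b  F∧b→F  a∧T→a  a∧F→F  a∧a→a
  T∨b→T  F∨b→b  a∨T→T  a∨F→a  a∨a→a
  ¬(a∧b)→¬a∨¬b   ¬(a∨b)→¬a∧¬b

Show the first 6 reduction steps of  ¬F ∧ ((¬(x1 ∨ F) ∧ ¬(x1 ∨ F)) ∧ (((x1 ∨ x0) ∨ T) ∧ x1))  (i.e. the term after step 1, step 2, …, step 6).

Answer: after 6 steps: ¬x1 ∧ (((x1 ∨ x0) ∨ T) ∧ x1)

Derivation:
  start: ¬F ∧ ((¬(x1 ∨ F) ∧ ¬(x1 ∨ F)) ∧ (((x1 ∨ x0) ∨ T) ∧ x1))
  step 1: T ∧ ((¬(x1 ∨ F) ∧ ¬(x1 ∨ F)) ∧ (((x1 ∨ x0) ∨ T) ∧ x1))
  step 2: (¬(x1 ∨ F) ∧ ¬(x1 ∨ F)) ∧ (((x1 ∨ x0) ∨ T) ∧ x1)
  step 3: ¬(x1 ∨ F) ∧ (((x1 ∨ x0) ∨ T) ∧ x1)
  step 4: (¬x1 ∧ ¬F) ∧ (((x1 ∨ x0) ∨ T) ∧ x1)
  step 5: (¬x1 ∧ T) ∧ (((x1 ∨ x0) ∨ T) ∧ x1)
  step 6: ¬x1 ∧ (((x1 ∨ x0) ∨ T) ∧ x1)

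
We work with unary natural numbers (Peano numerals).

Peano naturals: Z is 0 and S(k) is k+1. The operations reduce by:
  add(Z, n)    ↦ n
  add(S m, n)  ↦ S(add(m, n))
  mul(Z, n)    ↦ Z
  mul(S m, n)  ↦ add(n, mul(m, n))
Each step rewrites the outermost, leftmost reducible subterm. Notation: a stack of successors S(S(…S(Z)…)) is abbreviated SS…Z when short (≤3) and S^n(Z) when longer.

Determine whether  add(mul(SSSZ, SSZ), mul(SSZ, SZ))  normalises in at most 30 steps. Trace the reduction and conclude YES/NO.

Answer: YES — reaches normal form S^8(Z) in 27 ≤ 30 steps

Working:
  start: add(mul(SSSZ, SSZ), mul(SSZ, SZ))
  step 1: add(add(SSZ, mul(SSZ, SSZ)), mul(SSZ, SZ))
  step 2: add(S(add(SZ, mul(SSZ, SSZ))), mul(SSZ, SZ))
  step 3: S(add(add(SZ, mul(SSZ, SSZ)), mul(SSZ, SZ)))
  step 4: S(add(S(add(Z, mul(SSZ, SSZ))), mul(SSZ, SZ)))
  step 5: S(S(add(add(Z, mul(SSZ, SSZ)), mul(SSZ, SZ))))
  step 6: S(S(add(mul(SSZ, SSZ), mul(SSZ, SZ))))
  step 7: S(S(add(add(SSZ, mul(SZ, SSZ)), mul(SSZ, SZ))))
  step 8: S(S(add(S(add(SZ, mul(SZ, SSZ))), mul(SSZ, SZ))))
  step 9: S(S(S(add(add(SZ, mul(SZ, SSZ)), mul(SSZ, SZ)))))
  step 10: S(S(S(add(S(add(Z, mul(SZ, SSZ))), mul(SSZ, SZ)))))
  step 11: S(S(S(S(add(add(Z, mul(SZ, SSZ)), mul(SSZ, SZ))))))
  step 12: S(S(S(S(add(mul(SZ, SSZ), mul(SSZ, SZ))))))
  step 13: S(S(S(S(add(add(SSZ, mul(Z, SSZ)), mul(SSZ, SZ))))))
  step 14: S(S(S(S(add(S(add(SZ, mul(Z, SSZ))), mul(SSZ, SZ))))))
  step 15: S(S(S(S(S(add(add(SZ, mul(Z, SSZ)), mul(SSZ, SZ)))))))
  step 16: S(S(S(S(S(add(S(add(Z, mul(Z, SSZ))), mul(SSZ, SZ)))))))
  step 17: S(S(S(S(S(S(add(add(Z, mul(Z, SSZ)), mul(SSZ, SZ))))))))
  step 18: S(S(S(S(S(S(add(mul(Z, SSZ), mul(SSZ, SZ))))))))
  step 19: S(S(S(S(S(S(add(Z, mul(SSZ, SZ))))))))
  step 20: S(S(S(S(S(S(mul(SSZ, SZ)))))))
  step 21: S(S(S(S(S(S(add(SZ, mul(SZ, SZ))))))))
  step 22: S(S(S(S(S(S(S(add(Z, mul(SZ, SZ)))))))))
  step 23: S(S(S(S(S(S(S(mul(SZ, SZ))))))))
  step 24: S(S(S(S(S(S(S(add(SZ, mul(Z, SZ)))))))))
  step 25: S(S(S(S(S(S(S(S(add(Z, mul(Z, SZ))))))))))
  step 26: S(S(S(S(S(S(S(S(mul(Z, SZ)))))))))
  step 27: S^8(Z)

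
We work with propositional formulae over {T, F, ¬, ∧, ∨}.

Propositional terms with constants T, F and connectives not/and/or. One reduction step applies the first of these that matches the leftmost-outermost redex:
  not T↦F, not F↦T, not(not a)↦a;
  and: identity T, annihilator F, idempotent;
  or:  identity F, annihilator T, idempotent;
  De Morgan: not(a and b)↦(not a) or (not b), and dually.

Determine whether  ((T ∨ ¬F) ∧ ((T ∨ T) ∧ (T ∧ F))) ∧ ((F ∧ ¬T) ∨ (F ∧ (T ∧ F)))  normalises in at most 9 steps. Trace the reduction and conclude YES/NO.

  start: ((T ∨ ¬F) ∧ ((T ∨ T) ∧ (T ∧ F))) ∧ ((F ∧ ¬T) ∨ (F ∧ (T ∧ F)))
  [1] (T ∧ ((T ∨ T) ∧ (T ∧ F))) ∧ ((F ∧ ¬T) ∨ (F ∧ (T ∧ F)))
  [2] ((T ∨ T) ∧ (T ∧ F)) ∧ ((F ∧ ¬T) ∨ (F ∧ (T ∧ F)))
  [3] (T ∧ (T ∧ F)) ∧ ((F ∧ ¬T) ∨ (F ∧ (T ∧ F)))
  [4] (T ∧ F) ∧ ((F ∧ ¬T) ∨ (F ∧ (T ∧ F)))
  [5] F ∧ ((F ∧ ¬T) ∨ (F ∧ (T ∧ F)))
  [6] F

Answer: YES — reaches normal form F in 6 ≤ 9 steps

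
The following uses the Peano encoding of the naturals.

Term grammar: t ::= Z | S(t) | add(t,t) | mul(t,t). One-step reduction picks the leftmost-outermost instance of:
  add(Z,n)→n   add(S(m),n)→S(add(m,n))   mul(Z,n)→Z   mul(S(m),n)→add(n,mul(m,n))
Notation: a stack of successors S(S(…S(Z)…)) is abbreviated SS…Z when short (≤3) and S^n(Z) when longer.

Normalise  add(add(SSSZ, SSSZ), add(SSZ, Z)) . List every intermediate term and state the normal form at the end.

Answer: normal form = S^8(Z)  (in 14 steps)

Reduction:
  start: add(add(SSSZ, SSSZ), add(SSZ, Z))
  step 1: add(S(add(SSZ, SSSZ)), add(SSZ, Z))
  step 2: S(add(add(SSZ, SSSZ), add(SSZ, Z)))
  step 3: S(add(S(add(SZ, SSSZ)), add(SSZ, Z)))
  step 4: S(S(add(add(SZ, SSSZ), add(SSZ, Z))))
  step 5: S(S(add(S(add(Z, SSSZ)), add(SSZ, Z))))
  step 6: S(S(S(add(add(Z, SSSZ), add(SSZ, Z)))))
  step 7: S(S(S(add(SSSZ, add(SSZ, Z)))))
  step 8: S(S(S(S(add(SSZ, add(SSZ, Z))))))
  step 9: S(S(S(S(S(add(SZ, add(SSZ, Z)))))))
  step 10: S(S(S(S(S(S(add(Z, add(SSZ, Z))))))))
  step 11: S(S(S(S(S(S(add(SSZ, Z)))))))
  step 12: S(S(S(S(S(S(S(add(SZ, Z))))))))
  step 13: S(S(S(S(S(S(S(S(add(Z, Z)))))))))
  step 14: S^8(Z)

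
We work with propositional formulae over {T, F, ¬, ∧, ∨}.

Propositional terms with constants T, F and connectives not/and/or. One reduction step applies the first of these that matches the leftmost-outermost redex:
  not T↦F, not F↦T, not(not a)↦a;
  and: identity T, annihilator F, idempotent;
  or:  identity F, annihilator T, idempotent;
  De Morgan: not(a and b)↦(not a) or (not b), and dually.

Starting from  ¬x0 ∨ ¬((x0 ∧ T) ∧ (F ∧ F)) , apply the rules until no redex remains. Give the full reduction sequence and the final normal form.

Answer: normal form = T  (in 9 steps)

Working:
  start: ¬x0 ∨ ¬((x0 ∧ T) ∧ (F ∧ F))
  →1  ¬x0 ∨ (¬(x0 ∧ T) ∨ ¬(F ∧ F))
  →2  ¬x0 ∨ ((¬x0 ∨ ¬T) ∨ ¬(F ∧ F))
  →3  ¬x0 ∨ ((¬x0 ∨ F) ∨ ¬(F ∧ F))
  →4  ¬x0 ∨ (¬x0 ∨ ¬(F ∧ F))
  →5  ¬x0 ∨ (¬x0 ∨ (¬F ∨ ¬F))
  →6  ¬x0 ∨ (¬x0 ∨ ¬F)
  →7  ¬x0 ∨ (¬x0 ∨ T)
  →8  ¬x0 ∨ T
  →9  T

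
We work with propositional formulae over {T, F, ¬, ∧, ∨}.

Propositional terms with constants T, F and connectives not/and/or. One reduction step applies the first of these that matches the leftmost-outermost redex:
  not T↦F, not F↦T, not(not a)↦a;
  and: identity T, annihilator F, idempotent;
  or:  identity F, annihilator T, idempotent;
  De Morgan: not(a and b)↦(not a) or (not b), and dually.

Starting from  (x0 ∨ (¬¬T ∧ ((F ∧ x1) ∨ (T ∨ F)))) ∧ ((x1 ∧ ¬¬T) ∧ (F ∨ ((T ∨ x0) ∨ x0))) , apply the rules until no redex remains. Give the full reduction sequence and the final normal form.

  start: (x0 ∨ (¬¬T ∧ ((F ∧ x1) ∨ (T ∨ F)))) ∧ ((x1 ∧ ¬¬T) ∧ (F ∨ ((T ∨ x0) ∨ x0)))
  [1] (x0 ∨ (T ∧ ((F ∧ x1) ∨ (T ∨ F)))) ∧ ((x1 ∧ ¬¬T) ∧ (F ∨ ((T ∨ x0) ∨ x0)))
  [2] (x0 ∨ ((F ∧ x1) ∨ (T ∨ F))) ∧ ((x1 ∧ ¬¬T) ∧ (F ∨ ((T ∨ x0) ∨ x0)))
  [3] (x0 ∨ (F ∨ (T ∨ F))) ∧ ((x1 ∧ ¬¬T) ∧ (F ∨ ((T ∨ x0) ∨ x0)))
  [4] (x0 ∨ (T ∨ F)) ∧ ((x1 ∧ ¬¬T) ∧ (F ∨ ((T ∨ x0) ∨ x0)))
  [5] (x0 ∨ T) ∧ ((x1 ∧ ¬¬T) ∧ (F ∨ ((T ∨ x0) ∨ x0)))
  [6] T ∧ ((x1 ∧ ¬¬T) ∧ (F ∨ ((T ∨ x0) ∨ x0)))
  [7] (x1 ∧ ¬¬T) ∧ (F ∨ ((T ∨ x0) ∨ x0))
  [8] (x1 ∧ T) ∧ (F ∨ ((T ∨ x0) ∨ x0))
  [9] x1 ∧ (F ∨ ((T ∨ x0) ∨ x0))
  [10] x1 ∧ ((T ∨ x0) ∨ x0)
  [11] x1 ∧ (T ∨ x0)
  [12] x1 ∧ T
  [13] x1

Answer: normal form = x1  (in 13 steps)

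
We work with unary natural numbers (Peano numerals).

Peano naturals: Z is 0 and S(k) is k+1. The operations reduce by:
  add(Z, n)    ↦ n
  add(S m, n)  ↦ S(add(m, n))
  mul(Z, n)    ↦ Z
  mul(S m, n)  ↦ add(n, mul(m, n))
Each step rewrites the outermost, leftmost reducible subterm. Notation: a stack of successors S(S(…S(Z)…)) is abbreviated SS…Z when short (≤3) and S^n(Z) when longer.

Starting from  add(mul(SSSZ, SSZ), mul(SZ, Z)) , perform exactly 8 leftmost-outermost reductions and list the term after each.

Answer: after 8 steps: S(S(add(S(add(SZ, mul(SZ, SSZ))), mul(SZ, Z))))

Reduction:
  start: add(mul(SSSZ, SSZ), mul(SZ, Z))
  step 1: add(add(SSZ, mul(SSZ, SSZ)), mul(SZ, Z))
  step 2: add(S(add(SZ, mul(SSZ, SSZ))), mul(SZ, Z))
  step 3: S(add(add(SZ, mul(SSZ, SSZ)), mul(SZ, Z)))
  step 4: S(add(S(add(Z, mul(SSZ, SSZ))), mul(SZ, Z)))
  step 5: S(S(add(add(Z, mul(SSZ, SSZ)), mul(SZ, Z))))
  step 6: S(S(add(mul(SSZ, SSZ), mul(SZ, Z))))
  step 7: S(S(add(add(SSZ, mul(SZ, SSZ)), mul(SZ, Z))))
  step 8: S(S(add(S(add(SZ, mul(SZ, SSZ))), mul(SZ, Z))))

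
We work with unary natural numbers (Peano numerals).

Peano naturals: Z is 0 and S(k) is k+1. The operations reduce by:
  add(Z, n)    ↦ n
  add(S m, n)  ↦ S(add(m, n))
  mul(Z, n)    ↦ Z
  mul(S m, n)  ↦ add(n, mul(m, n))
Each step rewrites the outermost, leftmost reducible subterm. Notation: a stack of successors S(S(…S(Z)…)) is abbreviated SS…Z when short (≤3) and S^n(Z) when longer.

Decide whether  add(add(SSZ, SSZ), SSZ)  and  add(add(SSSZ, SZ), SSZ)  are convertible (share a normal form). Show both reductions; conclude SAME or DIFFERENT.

Answer: SAME — A ⇓ S^6(Z), B ⇓ S^6(Z)

Reduction:
Term A:
  start: add(add(SSZ, SSZ), SSZ)
  →1  add(S(add(SZ, SSZ)), SSZ)
  →2  S(add(add(SZ, SSZ), SSZ))
  →3  S(add(S(add(Z, SSZ)), SSZ))
  →4  S(S(add(add(Z, SSZ), SSZ)))
  →5  S(S(add(SSZ, SSZ)))
  →6  S(S(S(add(SZ, SSZ))))
  →7  S(S(S(S(add(Z, SSZ)))))
  →8  S^6(Z)

Term B:
  start: add(add(SSSZ, SZ), SSZ)
  →1  add(S(add(SSZ, SZ)), SSZ)
  →2  S(add(add(SSZ, SZ), SSZ))
  →3  S(add(S(add(SZ, SZ)), SSZ))
  →4  S(S(add(add(SZ, SZ), SSZ)))
  →5  S(S(add(S(add(Z, SZ)), SSZ)))
  →6  S(S(S(add(add(Z, SZ), SSZ))))
  →7  S(S(S(add(SZ, SSZ))))
  →8  S(S(S(S(add(Z, SSZ)))))
  →9  S^6(Z)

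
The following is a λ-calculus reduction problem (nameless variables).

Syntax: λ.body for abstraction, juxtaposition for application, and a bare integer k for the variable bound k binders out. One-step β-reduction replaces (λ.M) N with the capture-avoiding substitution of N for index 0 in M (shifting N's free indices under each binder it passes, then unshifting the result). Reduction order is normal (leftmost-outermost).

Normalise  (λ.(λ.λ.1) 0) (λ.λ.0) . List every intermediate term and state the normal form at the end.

  start: (λ.(λ.λ.1) 0) (λ.λ.0)
  step 1: (λ.λ.1) (λ.λ.0)
  step 2: λ.λ.λ.0

Answer: normal form = λ.λ.λ.0  (in 2 steps)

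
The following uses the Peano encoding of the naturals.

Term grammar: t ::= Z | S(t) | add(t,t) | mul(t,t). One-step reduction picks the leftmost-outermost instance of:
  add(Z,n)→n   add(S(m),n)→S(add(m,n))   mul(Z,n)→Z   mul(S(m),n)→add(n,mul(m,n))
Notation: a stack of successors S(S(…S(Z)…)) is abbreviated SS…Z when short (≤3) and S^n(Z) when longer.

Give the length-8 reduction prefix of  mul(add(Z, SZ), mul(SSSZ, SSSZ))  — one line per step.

Answer: after 8 steps: S(S(add(S(add(Z, mul(SSZ, SSSZ))), mul(Z, mul(SSSZ, SSSZ)))))

Working:
  start: mul(add(Z, SZ), mul(SSSZ, SSSZ))
  step 1: mul(SZ, mul(SSSZ, SSSZ))
  step 2: add(mul(SSSZ, SSSZ), mul(Z, mul(SSSZ, SSSZ)))
  step 3: add(add(SSSZ, mul(SSZ, SSSZ)), mul(Z, mul(SSSZ, SSSZ)))
  step 4: add(S(add(SSZ, mul(SSZ, SSSZ))), mul(Z, mul(SSSZ, SSSZ)))
  step 5: S(add(add(SSZ, mul(SSZ, SSSZ)), mul(Z, mul(SSSZ, SSSZ))))
  step 6: S(add(S(add(SZ, mul(SSZ, SSSZ))), mul(Z, mul(SSSZ, SSSZ))))
  step 7: S(S(add(add(SZ, mul(SSZ, SSSZ)), mul(Z, mul(SSSZ, SSSZ)))))
  step 8: S(S(add(S(add(Z, mul(SSZ, SSSZ))), mul(Z, mul(SSSZ, SSSZ)))))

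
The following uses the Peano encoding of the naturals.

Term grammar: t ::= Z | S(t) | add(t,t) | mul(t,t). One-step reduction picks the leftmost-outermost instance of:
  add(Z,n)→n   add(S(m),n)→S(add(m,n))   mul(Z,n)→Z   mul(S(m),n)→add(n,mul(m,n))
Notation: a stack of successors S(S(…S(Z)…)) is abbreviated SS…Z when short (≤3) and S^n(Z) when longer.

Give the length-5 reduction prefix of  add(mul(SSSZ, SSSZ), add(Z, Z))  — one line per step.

  start: add(mul(SSSZ, SSSZ), add(Z, Z))
  step 1: add(add(SSSZ, mul(SSZ, SSSZ)), add(Z, Z))
  step 2: add(S(add(SSZ, mul(SSZ, SSSZ))), add(Z, Z))
  step 3: S(add(add(SSZ, mul(SSZ, SSSZ)), add(Z, Z)))
  step 4: S(add(S(add(SZ, mul(SSZ, SSSZ))), add(Z, Z)))
  step 5: S(S(add(add(SZ, mul(SSZ, SSSZ)), add(Z, Z))))

Answer: after 5 steps: S(S(add(add(SZ, mul(SSZ, SSSZ)), add(Z, Z))))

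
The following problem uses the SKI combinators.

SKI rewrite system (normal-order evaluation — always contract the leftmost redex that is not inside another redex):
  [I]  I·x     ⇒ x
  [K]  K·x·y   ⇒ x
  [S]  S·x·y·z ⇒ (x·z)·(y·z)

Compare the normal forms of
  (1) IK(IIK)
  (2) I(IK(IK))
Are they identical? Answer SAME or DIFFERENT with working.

Answer: SAME — A ⇓ KK, B ⇓ KK

Working:
Term A:
  start: IK(IIK)
  [1] K(IIK)
  [2] K(IK)
  [3] KK

Term B:
  start: I(IK(IK))
  [1] IK(IK)
  [2] K(IK)
  [3] KK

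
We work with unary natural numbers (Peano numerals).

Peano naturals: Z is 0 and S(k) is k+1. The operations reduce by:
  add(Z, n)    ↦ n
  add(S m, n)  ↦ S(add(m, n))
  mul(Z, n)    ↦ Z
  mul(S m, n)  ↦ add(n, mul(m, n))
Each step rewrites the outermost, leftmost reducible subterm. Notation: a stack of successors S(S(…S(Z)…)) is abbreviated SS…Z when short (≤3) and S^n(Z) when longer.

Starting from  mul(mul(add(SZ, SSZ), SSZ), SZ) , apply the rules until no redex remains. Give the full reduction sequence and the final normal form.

Answer: normal form = S^6(Z)  (in 34 steps)

Working:
  start: mul(mul(add(SZ, SSZ), SSZ), SZ)
  →1  mul(mul(S(add(Z, SSZ)), SSZ), SZ)
  →2  mul(add(SSZ, mul(add(Z, SSZ), SSZ)), SZ)
  →3  mul(S(add(SZ, mul(add(Z, SSZ), SSZ))), SZ)
  →4  add(SZ, mul(add(SZ, mul(add(Z, SSZ), SSZ)), SZ))
  →5  S(add(Z, mul(add(SZ, mul(add(Z, SSZ), SSZ)), SZ)))
  →6  S(mul(add(SZ, mul(add(Z, SSZ), SSZ)), SZ))
  →7  S(mul(S(add(Z, mul(add(Z, SSZ), SSZ))), SZ))
  →8  S(add(SZ, mul(add(Z, mul(add(Z, SSZ), SSZ)), SZ)))
  →9  S(S(add(Z, mul(add(Z, mul(add(Z, SSZ), SSZ)), SZ))))
  →10  S(S(mul(add(Z, mul(add(Z, SSZ), SSZ)), SZ)))
  →11  S(S(mul(mul(add(Z, SSZ), SSZ), SZ)))
  →12  S(S(mul(mul(SSZ, SSZ), SZ)))
  →13  S(S(mul(add(SSZ, mul(SZ, SSZ)), SZ)))
  →14  S(S(mul(S(add(SZ, mul(SZ, SSZ))), SZ)))
  →15  S(S(add(SZ, mul(add(SZ, mul(SZ, SSZ)), SZ))))
  →16  S(S(S(add(Z, mul(add(SZ, mul(SZ, SSZ)), SZ)))))
  →17  S(S(S(mul(add(SZ, mul(SZ, SSZ)), SZ))))
  →18  S(S(S(mul(S(add(Z, mul(SZ, SSZ))), SZ))))
  →19  S(S(S(add(SZ, mul(add(Z, mul(SZ, SSZ)), SZ)))))
  →20  S(S(S(S(add(Z, mul(add(Z, mul(SZ, SSZ)), SZ))))))
  →21  S(S(S(S(mul(add(Z, mul(SZ, SSZ)), SZ)))))
  →22  S(S(S(S(mul(mul(SZ, SSZ), SZ)))))
  →23  S(S(S(S(mul(add(SSZ, mul(Z, SSZ)), SZ)))))
  →24  S(S(S(S(mul(S(add(SZ, mul(Z, SSZ))), SZ)))))
  →25  S(S(S(S(add(SZ, mul(add(SZ, mul(Z, SSZ)), SZ))))))
  →26  S(S(S(S(S(add(Z, mul(add(SZ, mul(Z, SSZ)), SZ)))))))
  →27  S(S(S(S(S(mul(add(SZ, mul(Z, SSZ)), SZ))))))
  →28  S(S(S(S(S(mul(S(add(Z, mul(Z, SSZ))), SZ))))))
  →29  S(S(S(S(S(add(SZ, mul(add(Z, mul(Z, SSZ)), SZ)))))))
  →30  S(S(S(S(S(S(add(Z, mul(add(Z, mul(Z, SSZ)), SZ))))))))
  →31  S(S(S(S(S(S(mul(add(Z, mul(Z, SSZ)), SZ)))))))
  →32  S(S(S(S(S(S(mul(mul(Z, SSZ), SZ)))))))
  →33  S(S(S(S(S(S(mul(Z, SZ)))))))
  →34  S^6(Z)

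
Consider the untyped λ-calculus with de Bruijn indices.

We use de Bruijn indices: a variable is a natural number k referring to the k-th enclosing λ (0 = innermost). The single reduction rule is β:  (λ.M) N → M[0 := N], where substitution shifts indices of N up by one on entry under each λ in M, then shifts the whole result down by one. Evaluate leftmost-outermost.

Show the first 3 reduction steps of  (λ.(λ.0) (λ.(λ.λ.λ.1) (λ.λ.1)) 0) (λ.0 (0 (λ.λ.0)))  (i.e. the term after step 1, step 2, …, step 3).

  start: (λ.(λ.0) (λ.(λ.λ.λ.1) (λ.λ.1)) 0) (λ.0 (0 (λ.λ.0)))
  →1  (λ.0) (λ.(λ.λ.λ.1) (λ.λ.1)) (λ.0 (0 (λ.λ.0)))
  →2  (λ.(λ.λ.λ.1) (λ.λ.1)) (λ.0 (0 (λ.λ.0)))
  →3  (λ.λ.λ.1) (λ.λ.1)

Answer: after 3 steps: (λ.λ.λ.1) (λ.λ.1)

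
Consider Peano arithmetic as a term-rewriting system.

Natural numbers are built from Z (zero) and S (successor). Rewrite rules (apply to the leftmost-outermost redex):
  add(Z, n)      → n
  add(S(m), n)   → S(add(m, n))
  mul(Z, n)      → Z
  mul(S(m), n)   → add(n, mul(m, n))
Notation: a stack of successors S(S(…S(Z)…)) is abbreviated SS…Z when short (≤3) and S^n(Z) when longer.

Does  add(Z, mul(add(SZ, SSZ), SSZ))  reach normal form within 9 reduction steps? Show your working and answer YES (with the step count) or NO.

  start: add(Z, mul(add(SZ, SSZ), SSZ))
  step 1: mul(add(SZ, SSZ), SSZ)
  step 2: mul(S(add(Z, SSZ)), SSZ)
  step 3: add(SSZ, mul(add(Z, SSZ), SSZ))
  step 4: S(add(SZ, mul(add(Z, SSZ), SSZ)))
  step 5: S(S(add(Z, mul(add(Z, SSZ), SSZ))))
  step 6: S(S(mul(add(Z, SSZ), SSZ)))
  step 7: S(S(mul(SSZ, SSZ)))
  step 8: S(S(add(SSZ, mul(SZ, SSZ))))
  step 9: S(S(S(add(SZ, mul(SZ, SSZ)))))

Answer: NO — after 9 steps the term is S(S(S(add(SZ, mul(SZ, SSZ))))), not yet normal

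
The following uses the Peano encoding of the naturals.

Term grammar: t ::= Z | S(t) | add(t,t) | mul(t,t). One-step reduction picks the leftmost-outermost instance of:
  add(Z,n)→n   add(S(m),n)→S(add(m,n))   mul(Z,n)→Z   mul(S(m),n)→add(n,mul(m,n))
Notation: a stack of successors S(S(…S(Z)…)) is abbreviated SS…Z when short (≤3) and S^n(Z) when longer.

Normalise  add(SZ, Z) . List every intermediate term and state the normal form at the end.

  start: add(SZ, Z)
  →1  S(add(Z, Z))
  →2  SZ

Answer: normal form = SZ  (in 2 steps)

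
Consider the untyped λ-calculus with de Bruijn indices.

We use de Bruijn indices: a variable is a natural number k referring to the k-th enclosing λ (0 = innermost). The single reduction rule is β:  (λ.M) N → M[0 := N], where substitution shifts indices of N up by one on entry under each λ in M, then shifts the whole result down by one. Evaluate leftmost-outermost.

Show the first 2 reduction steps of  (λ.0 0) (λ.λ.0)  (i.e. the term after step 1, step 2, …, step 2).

  start: (λ.0 0) (λ.λ.0)
  step 1: (λ.λ.0) (λ.λ.0)
  step 2: λ.0

Answer: after 2 steps: λ.0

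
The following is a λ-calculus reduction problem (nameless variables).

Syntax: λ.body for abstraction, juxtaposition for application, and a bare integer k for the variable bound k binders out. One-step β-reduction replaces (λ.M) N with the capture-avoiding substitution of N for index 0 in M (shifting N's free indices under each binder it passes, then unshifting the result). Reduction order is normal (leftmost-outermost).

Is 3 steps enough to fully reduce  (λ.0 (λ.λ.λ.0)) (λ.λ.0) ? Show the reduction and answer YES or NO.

Answer: YES — reaches normal form λ.0 in 2 ≤ 3 steps

Reduction:
  start: (λ.0 (λ.λ.λ.0)) (λ.λ.0)
  step 1: (λ.λ.0) (λ.λ.λ.0)
  step 2: λ.0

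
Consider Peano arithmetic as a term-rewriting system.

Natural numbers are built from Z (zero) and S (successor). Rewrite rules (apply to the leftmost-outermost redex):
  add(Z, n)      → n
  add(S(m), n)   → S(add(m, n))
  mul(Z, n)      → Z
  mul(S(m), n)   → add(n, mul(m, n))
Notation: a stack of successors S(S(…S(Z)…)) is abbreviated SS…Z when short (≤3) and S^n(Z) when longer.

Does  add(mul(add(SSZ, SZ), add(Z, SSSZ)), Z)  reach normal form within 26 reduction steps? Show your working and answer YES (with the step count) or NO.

  start: add(mul(add(SSZ, SZ), add(Z, SSSZ)), Z)
  →1  add(mul(S(add(SZ, SZ)), add(Z, SSSZ)), Z)
  →2  add(add(add(Z, SSSZ), mul(add(SZ, SZ), add(Z, SSSZ))), Z)
  →3  add(add(SSSZ, mul(add(SZ, SZ), add(Z, SSSZ))), Z)
  →4  add(S(add(SSZ, mul(add(SZ, SZ), add(Z, SSSZ)))), Z)
  →5  S(add(add(SSZ, mul(add(SZ, SZ), add(Z, SSSZ))), Z))
  →6  S(add(S(add(SZ, mul(add(SZ, SZ), add(Z, SSSZ)))), Z))
  →7  S(S(add(add(SZ, mul(add(SZ, SZ), add(Z, SSSZ))), Z)))
  →8  S(S(add(S(add(Z, mul(add(SZ, SZ), add(Z, SSSZ)))), Z)))
  →9  S(S(S(add(add(Z, mul(add(SZ, SZ), add(Z, SSSZ))), Z))))
  →10  S(S(S(add(mul(add(SZ, SZ), add(Z, SSSZ)), Z))))
  →11  S(S(S(add(mul(S(add(Z, SZ)), add(Z, SSSZ)), Z))))
  →12  S(S(S(add(add(add(Z, SSSZ), mul(add(Z, SZ), add(Z, SSSZ))), Z))))
  →13  S(S(S(add(add(SSSZ, mul(add(Z, SZ), add(Z, SSSZ))), Z))))
  →14  S(S(S(add(S(add(SSZ, mul(add(Z, SZ), add(Z, SSSZ)))), Z))))
  →15  S(S(S(S(add(add(SSZ, mul(add(Z, SZ), add(Z, SSSZ))), Z)))))
  →16  S(S(S(S(add(S(add(SZ, mul(add(Z, SZ), add(Z, SSSZ)))), Z)))))
  →17  S(S(S(S(S(add(add(SZ, mul(add(Z, SZ), add(Z, SSSZ))), Z))))))
  →18  S(S(S(S(S(add(S(add(Z, mul(add(Z, SZ), add(Z, SSSZ)))), Z))))))
  →19  S(S(S(S(S(S(add(add(Z, mul(add(Z, SZ), add(Z, SSSZ))), Z)))))))
  →20  S(S(S(S(S(S(add(mul(add(Z, SZ), add(Z, SSSZ)), Z)))))))
  →21  S(S(S(S(S(S(add(mul(SZ, add(Z, SSSZ)), Z)))))))
  →22  S(S(S(S(S(S(add(add(add(Z, SSSZ), mul(Z, add(Z, SSSZ))), Z)))))))
  →23  S(S(S(S(S(S(add(add(SSSZ, mul(Z, add(Z, SSSZ))), Z)))))))
  →24  S(S(S(S(S(S(add(S(add(SSZ, mul(Z, add(Z, SSSZ)))), Z)))))))
  →25  S(S(S(S(S(S(S(add(add(SSZ, mul(Z, add(Z, SSSZ))), Z))))))))
  →26  S(S(S(S(S(S(S(add(S(add(SZ, mul(Z, add(Z, SSSZ)))), Z))))))))

Answer: NO — after 26 steps the term is S(S(S(S(S(S(S(add(S(add(SZ, mul(Z, add(Z, SSSZ)))), Z)))))))), not yet normal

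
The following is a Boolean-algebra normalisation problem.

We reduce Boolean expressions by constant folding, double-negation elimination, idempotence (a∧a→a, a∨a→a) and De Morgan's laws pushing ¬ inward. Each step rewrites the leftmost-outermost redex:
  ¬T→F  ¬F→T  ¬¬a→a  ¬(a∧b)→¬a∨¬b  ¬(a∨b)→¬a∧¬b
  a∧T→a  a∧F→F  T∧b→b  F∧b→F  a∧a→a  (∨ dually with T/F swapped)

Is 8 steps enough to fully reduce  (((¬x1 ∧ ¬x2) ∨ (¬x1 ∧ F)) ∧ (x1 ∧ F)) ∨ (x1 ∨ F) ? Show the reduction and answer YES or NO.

Answer: YES — reaches normal form x1 in 6 ≤ 8 steps

Derivation:
  start: (((¬x1 ∧ ¬x2) ∨ (¬x1 ∧ F)) ∧ (x1 ∧ F)) ∨ (x1 ∨ F)
  [1] (((¬x1 ∧ ¬x2) ∨ F) ∧ (x1 ∧ F)) ∨ (x1 ∨ F)
  [2] ((¬x1 ∧ ¬x2) ∧ (x1 ∧ F)) ∨ (x1 ∨ F)
  [3] ((¬x1 ∧ ¬x2) ∧ F) ∨ (x1 ∨ F)
  [4] F ∨ (x1 ∨ F)
  [5] x1 ∨ F
  [6] x1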